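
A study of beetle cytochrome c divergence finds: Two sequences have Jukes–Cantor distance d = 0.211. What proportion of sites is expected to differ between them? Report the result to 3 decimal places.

p = (3/4)(1 − e^(−4d/3)) = 0.75 × (1 − e^(-0.281333)) = 0.75 × (1 − 0.754777) = 0.183917.

0.184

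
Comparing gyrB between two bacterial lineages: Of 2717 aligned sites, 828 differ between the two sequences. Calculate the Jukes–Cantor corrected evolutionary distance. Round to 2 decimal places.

p = 828/2717 ≈ 0.304748.
d = −(3/4) ln(1 − 4p/3) = −0.75 ln(1 − 0.406331) = −0.75 ln(0.593669)
  = −0.75 × (-0.521433) = 0.391075 substitutions/site.

0.39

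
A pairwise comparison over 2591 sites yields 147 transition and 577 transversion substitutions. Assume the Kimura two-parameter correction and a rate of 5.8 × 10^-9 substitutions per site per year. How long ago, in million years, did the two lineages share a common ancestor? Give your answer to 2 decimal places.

P = 147/2591 ≈ 0.056735 and Q = 577/2591 ≈ 0.222694.
Under the Kimura two-parameter model, d = −½ ln(1 − 2P − Q) − ¼ ln(1 − 2Q).
1 − 2P − Q = 0.663836, giving −½ ln(0.663836) = 0.204860.
1 − 2Q = 0.554612, giving −¼ ln(0.554612) = 0.147372.
d = 0.204860 + 0.147372 = 0.352232.
Under a molecular clock d = 2μt, so t = d/(2μ) = 0.352232 / (2 × 5.8 × 10^-9) = 30.36 million years.

30.36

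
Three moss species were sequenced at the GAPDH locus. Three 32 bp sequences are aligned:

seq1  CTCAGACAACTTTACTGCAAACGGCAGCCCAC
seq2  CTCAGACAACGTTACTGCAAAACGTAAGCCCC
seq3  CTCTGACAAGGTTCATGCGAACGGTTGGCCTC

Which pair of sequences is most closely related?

seq1 and seq2

seq1–seq2: 7/32 differ, p = 0.219, d = 0.259.
seq1–seq3: 10/32 differ, p = 0.313, d = 0.404.
seq2–seq3: 10/32 differ, p = 0.313, d = 0.404.
The smallest distance is between seq1 and seq2.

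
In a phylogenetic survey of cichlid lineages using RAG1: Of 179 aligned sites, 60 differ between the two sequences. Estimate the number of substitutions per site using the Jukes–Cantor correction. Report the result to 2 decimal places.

0.44

p = 60/179 ≈ 0.335196.
d = −(3/4) ln(1 − 4p/3) = −0.75 ln(1 − 0.446928) = −0.75 ln(0.553072)
  = −0.75 × (-0.592267) = 0.444200 substitutions/site.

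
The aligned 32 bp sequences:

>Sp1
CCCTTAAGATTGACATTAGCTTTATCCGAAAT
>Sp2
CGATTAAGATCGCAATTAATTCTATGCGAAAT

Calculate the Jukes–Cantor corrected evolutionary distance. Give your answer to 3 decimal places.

The sequences differ at 9 of 32 sites (2, 3, 11, 13, 14, 19, 20, 22, 26), so p = 9/32 = 0.28125.
d = −(3/4) ln(1 − 4p/3) = −0.75 ln(1 − 0.375) = −0.75 ln(0.625)
  = −0.75 × (-0.470004) = 0.352503 substitutions/site.

0.353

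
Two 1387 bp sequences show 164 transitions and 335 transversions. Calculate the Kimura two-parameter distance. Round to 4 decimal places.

P = 164/1387 ≈ 0.118241 and Q = 335/1387 ≈ 0.241528.
Under the Kimura two-parameter model, d = −½ ln(1 − 2P − Q) − ¼ ln(1 − 2Q).
1 − 2P − Q = 0.52199, giving −½ ln(0.52199) = 0.325053.
1 − 2Q = 0.516944, giving −¼ ln(0.516944) = 0.164955.
d = 0.325053 + 0.164955 = 0.490008.

0.4900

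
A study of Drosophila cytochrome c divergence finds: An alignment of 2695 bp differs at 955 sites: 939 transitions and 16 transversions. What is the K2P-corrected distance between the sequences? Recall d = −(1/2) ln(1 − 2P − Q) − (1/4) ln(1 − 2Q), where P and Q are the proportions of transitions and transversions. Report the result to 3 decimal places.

P = 939/2695 ≈ 0.348423 and Q = 16/2695 ≈ 0.005937.
Under the Kimura two-parameter model, d = −½ ln(1 − 2P − Q) − ¼ ln(1 − 2Q).
1 − 2P − Q = 0.297217, giving −½ ln(0.297217) = 0.606646.
1 − 2Q = 0.988126, giving −¼ ln(0.988126) = 0.002986.
d = 0.606646 + 0.002986 = 0.609632.

0.610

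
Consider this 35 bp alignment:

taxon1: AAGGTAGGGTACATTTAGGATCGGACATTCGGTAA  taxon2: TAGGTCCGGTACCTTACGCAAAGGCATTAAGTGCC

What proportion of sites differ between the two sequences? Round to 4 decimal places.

The sequences differ at 18 of 35 positions.
p = 18/35 = 0.514285… ≈ 0.5143 (to 4 d.p.).

0.5143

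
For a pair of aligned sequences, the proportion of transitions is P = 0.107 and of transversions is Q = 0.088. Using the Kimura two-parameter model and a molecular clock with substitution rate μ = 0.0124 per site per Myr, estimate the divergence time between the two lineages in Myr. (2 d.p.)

Under the Kimura two-parameter model, d = −½ ln(1 − 2P − Q) − ¼ ln(1 − 2Q).
1 − 2P − Q = 0.698, giving −½ ln(0.698) = 0.179768.
1 − 2Q = 0.824, giving −¼ ln(0.824) = 0.048396.
d = 0.179768 + 0.048396 = 0.228164.
Under a molecular clock d = 2μt, so t = d/(2μ) = 0.228164 / (2 × 0.0124) = 9.20 Myr.

9.20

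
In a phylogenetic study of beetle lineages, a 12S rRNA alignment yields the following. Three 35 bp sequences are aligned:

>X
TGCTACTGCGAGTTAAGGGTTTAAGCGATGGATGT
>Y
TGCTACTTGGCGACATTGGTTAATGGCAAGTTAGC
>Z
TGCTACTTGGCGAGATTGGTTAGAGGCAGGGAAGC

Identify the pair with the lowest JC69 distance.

Y and Z

X–Y: 16/35 differ, p = 0.457, d = 0.705.
X–Z: 14/35 differ, p = 0.400, d = 0.572.
Y–Z: 6/35 differ, p = 0.171, d = 0.195.
The smallest distance is between Y and Z.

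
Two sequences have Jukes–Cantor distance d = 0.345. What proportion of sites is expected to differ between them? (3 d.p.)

p = (3/4)(1 − e^(−4d/3)) = 0.75 × (1 − e^(-0.46)) = 0.75 × (1 − 0.631284) = 0.276537.

0.277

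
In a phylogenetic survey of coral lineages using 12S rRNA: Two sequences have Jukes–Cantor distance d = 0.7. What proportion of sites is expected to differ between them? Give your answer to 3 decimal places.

0.455

p = (3/4)(1 − e^(−4d/3)) = 0.75 × (1 − e^(-0.933333)) = 0.75 × (1 − 0.393241) = 0.455069.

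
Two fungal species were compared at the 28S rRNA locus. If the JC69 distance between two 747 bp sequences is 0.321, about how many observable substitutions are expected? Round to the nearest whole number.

195

Invert JC69: p = (3/4)(1 − e^(−4d/3)) = 0.75 × (1 − e^(-0.428)) = 0.75 × (1 − 0.651811) = 0.261142.
Expected differing sites = pL ≈ 0.261142 × 747 = 195.073074 ≈ 195.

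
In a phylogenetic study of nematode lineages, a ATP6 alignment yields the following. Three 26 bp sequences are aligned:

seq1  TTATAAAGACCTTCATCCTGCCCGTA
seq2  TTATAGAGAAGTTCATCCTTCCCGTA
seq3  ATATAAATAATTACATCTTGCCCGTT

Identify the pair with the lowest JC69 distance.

seq1 and seq2

seq1–seq2: 4/26 differ, p = 0.154, d = 0.172.
seq1–seq3: 7/26 differ, p = 0.269, d = 0.334.
seq2–seq3: 8/26 differ, p = 0.308, d = 0.396.
The smallest distance is between seq1 and seq2.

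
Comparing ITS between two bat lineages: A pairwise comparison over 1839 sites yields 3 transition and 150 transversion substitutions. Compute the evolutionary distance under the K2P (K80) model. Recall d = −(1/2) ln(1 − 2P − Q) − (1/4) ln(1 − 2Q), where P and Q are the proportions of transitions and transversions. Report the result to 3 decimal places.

0.089

P = 3/1839 ≈ 0.001631 and Q = 150/1839 ≈ 0.081566.
Under the Kimura two-parameter model, d = −½ ln(1 − 2P − Q) − ¼ ln(1 − 2Q).
1 − 2P − Q = 0.915172, giving −½ ln(0.915172) = 0.044322.
1 − 2Q = 0.836868, giving −¼ ln(0.836868) = 0.044522.
d = 0.044322 + 0.044522 = 0.088844.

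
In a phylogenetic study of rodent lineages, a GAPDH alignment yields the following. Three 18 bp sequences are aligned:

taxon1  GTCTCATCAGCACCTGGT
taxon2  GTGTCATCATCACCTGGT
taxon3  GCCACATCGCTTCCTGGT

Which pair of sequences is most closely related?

taxon1–taxon2: 2/18 differ, p = 0.111, d = 0.120.
taxon1–taxon3: 6/18 differ, p = 0.333, d = 0.441.
taxon2–taxon3: 7/18 differ, p = 0.389, d = 0.548.
The smallest distance is between taxon1 and taxon2.

taxon1 and taxon2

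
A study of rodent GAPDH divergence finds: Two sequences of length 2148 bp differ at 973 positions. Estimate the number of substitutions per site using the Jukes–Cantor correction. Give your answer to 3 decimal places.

p = 973/2148 ≈ 0.45298.
d = −(3/4) ln(1 − 4p/3) = −0.75 ln(1 − 0.603973) = −0.75 ln(0.396027)
  = −0.75 × (-0.926273) = 0.694705 substitutions/site.

0.695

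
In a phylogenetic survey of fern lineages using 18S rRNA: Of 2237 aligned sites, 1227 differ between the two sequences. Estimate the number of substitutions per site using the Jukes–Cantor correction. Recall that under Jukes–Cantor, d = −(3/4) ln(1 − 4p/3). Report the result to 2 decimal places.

0.99

p = 1227/2237 ≈ 0.548502.
d = −(3/4) ln(1 − 4p/3) = −0.75 ln(1 − 0.731336) = −0.75 ln(0.268664)
  = −0.75 × (-1.314294) = 0.985721 substitutions/site.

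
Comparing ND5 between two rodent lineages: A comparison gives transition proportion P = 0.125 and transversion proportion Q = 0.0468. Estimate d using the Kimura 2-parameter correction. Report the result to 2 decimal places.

0.20

Under the Kimura two-parameter model, d = −½ ln(1 − 2P − Q) − ¼ ln(1 − 2Q).
1 − 2P − Q = 0.7032, giving −½ ln(0.7032) = 0.176057.
1 − 2Q = 0.9064, giving −¼ ln(0.9064) = 0.024569.
d = 0.176057 + 0.024569 = 0.200626.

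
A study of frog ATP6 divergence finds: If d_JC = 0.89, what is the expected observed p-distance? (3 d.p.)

p = (3/4)(1 − e^(−4d/3)) = 0.75 × (1 − e^(-1.186667)) = 0.75 × (1 − 0.305237) = 0.521072.

0.521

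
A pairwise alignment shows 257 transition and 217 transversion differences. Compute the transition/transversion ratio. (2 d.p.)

1.18

R = 257/217 = 1.184331… ≈ 1.18 (to 2 d.p.).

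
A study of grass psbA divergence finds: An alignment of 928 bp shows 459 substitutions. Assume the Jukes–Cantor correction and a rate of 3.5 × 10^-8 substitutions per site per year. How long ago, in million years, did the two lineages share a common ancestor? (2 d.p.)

p = 459/928 ≈ 0.494612.
d = −(3/4) ln(1 − 4p/3) = −0.75 ln(1 − 0.659483) = −0.75 ln(0.340517)
  = −0.75 × (-1.077290) = 0.807968 substitutions/site.
Under a molecular clock d = 2μt, so t = d/(2μ) = 0.807968 / (2 × 3.5 × 10^-8) = 11.54 million years.

11.54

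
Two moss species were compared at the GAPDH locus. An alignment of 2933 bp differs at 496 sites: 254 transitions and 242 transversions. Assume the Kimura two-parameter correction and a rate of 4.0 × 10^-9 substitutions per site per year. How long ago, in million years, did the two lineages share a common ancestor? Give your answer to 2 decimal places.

P = 254/2933 ≈ 0.086601 and Q = 242/2933 ≈ 0.082509.
Under the Kimura two-parameter model, d = −½ ln(1 − 2P − Q) − ¼ ln(1 − 2Q).
1 − 2P − Q = 0.744289, giving −½ ln(0.744289) = 0.147663.
1 − 2Q = 0.834982, giving −¼ ln(0.834982) = 0.045086.
d = 0.147663 + 0.045086 = 0.192749.
Under a molecular clock d = 2μt, so t = d/(2μ) = 0.192749 / (2 × 4.0 × 10^-9) = 24.09 million years.

24.09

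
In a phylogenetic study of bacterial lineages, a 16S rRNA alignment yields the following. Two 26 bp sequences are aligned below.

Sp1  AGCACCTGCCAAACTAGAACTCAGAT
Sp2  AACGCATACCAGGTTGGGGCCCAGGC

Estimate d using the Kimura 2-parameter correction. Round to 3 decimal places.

1.649

Of 26 sites, 12 differences are transitions and 1 are transversions, so P = 12/26 ≈ 0.461538 and Q = 1/26 ≈ 0.038462.
Under the Kimura two-parameter model, d = −½ ln(1 − 2P − Q) − ¼ ln(1 − 2Q).
1 − 2P − Q = 0.038462, giving −½ ln(0.038462) = 1.629042.
1 − 2Q = 0.923076, giving −¼ ln(0.923076) = 0.020011.
d = 1.629042 + 0.020011 = 1.649053.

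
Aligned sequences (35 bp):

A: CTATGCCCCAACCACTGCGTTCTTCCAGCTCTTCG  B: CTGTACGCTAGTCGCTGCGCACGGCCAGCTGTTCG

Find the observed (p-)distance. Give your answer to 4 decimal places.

The sequences differ at 12 of 35 positions.
p = 12/35 = 0.342857… ≈ 0.3429 (to 4 d.p.).

0.3429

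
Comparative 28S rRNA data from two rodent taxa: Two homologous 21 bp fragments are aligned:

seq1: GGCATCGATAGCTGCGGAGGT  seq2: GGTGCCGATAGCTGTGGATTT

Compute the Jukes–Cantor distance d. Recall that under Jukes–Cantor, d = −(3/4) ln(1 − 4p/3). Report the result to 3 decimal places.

0.360

The sequences differ at 6 of 21 sites (3, 4, 5, 15, 19, 20), so p = 6/21 ≈ 0.285714.
d = −(3/4) ln(1 − 4p/3) = −0.75 ln(1 − 0.380952) = −0.75 ln(0.619048)
  = −0.75 × (-0.479572) = 0.359679 substitutions/site.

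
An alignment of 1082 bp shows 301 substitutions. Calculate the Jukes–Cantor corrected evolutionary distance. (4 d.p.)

p = 301/1082 ≈ 0.278189.
d = −(3/4) ln(1 − 4p/3) = −0.75 ln(1 − 0.370919) = −0.75 ln(0.629081)
  = −0.75 × (-0.463495) = 0.347621 substitutions/site.

0.3476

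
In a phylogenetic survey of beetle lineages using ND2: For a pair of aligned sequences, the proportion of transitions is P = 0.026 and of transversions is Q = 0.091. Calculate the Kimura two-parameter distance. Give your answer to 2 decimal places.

0.13

Under the Kimura two-parameter model, d = −½ ln(1 − 2P − Q) − ¼ ln(1 − 2Q).
1 − 2P − Q = 0.857, giving −½ ln(0.857) = 0.077159.
1 − 2Q = 0.818, giving −¼ ln(0.818) = 0.050223.
d = 0.077159 + 0.050223 = 0.127382.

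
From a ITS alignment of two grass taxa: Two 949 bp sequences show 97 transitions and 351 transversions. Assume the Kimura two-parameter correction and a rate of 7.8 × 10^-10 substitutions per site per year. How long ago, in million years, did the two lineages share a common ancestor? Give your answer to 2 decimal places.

P = 97/949 ≈ 0.102213 and Q = 351/949 ≈ 0.369863.
Under the Kimura two-parameter model, d = −½ ln(1 − 2P − Q) − ¼ ln(1 − 2Q).
1 − 2P − Q = 0.425711, giving −½ ln(0.425711) = 0.426997.
1 − 2Q = 0.260274, giving −¼ ln(0.260274) = 0.336505.
d = 0.426997 + 0.336505 = 0.763502.
Under a molecular clock d = 2μt, so t = d/(2μ) = 0.763502 / (2 × 7.8 × 10^-10) = 489.42 million years.

489.42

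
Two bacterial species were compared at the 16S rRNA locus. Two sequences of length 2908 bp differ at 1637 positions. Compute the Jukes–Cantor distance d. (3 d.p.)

1.041

p = 1637/2908 ≈ 0.56293.
d = −(3/4) ln(1 − 4p/3) = −0.75 ln(1 − 0.750573) = −0.75 ln(0.249427)
  = −0.75 × (-1.388589) = 1.041442 substitutions/site.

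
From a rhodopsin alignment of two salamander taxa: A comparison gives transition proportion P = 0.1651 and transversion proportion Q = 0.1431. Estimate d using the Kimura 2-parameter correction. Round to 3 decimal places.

Under the Kimura two-parameter model, d = −½ ln(1 − 2P − Q) − ¼ ln(1 − 2Q).
1 − 2P − Q = 0.5267, giving −½ ln(0.5267) = 0.320562.
1 − 2Q = 0.7138, giving −¼ ln(0.7138) = 0.084288.
d = 0.320562 + 0.084288 = 0.404850.

0.405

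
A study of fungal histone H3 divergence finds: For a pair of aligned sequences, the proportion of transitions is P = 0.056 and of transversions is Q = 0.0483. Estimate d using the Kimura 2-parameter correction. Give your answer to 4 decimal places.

0.1128

Under the Kimura two-parameter model, d = −½ ln(1 − 2P − Q) − ¼ ln(1 − 2Q).
1 − 2P − Q = 0.8397, giving −½ ln(0.8397) = 0.087355.
1 − 2Q = 0.9034, giving −¼ ln(0.9034) = 0.025397.
d = 0.087355 + 0.025397 = 0.112752.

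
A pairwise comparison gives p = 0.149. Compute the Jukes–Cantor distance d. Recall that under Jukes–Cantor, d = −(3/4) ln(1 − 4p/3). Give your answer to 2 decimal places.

d = −(3/4) ln(1 − 4p/3) = −0.75 ln(1 − 0.198667) = −0.75 ln(0.801333)
  = −0.75 × (-0.221479) = 0.166109 substitutions/site.

0.17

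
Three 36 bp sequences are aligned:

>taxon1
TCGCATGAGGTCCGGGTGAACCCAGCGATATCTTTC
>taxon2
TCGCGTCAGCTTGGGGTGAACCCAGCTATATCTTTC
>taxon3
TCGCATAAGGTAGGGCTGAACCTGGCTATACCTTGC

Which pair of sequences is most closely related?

taxon1–taxon2: 6/36 differ, p = 0.167, d = 0.188.
taxon1–taxon3: 9/36 differ, p = 0.250, d = 0.304.
taxon2–taxon3: 9/36 differ, p = 0.250, d = 0.304.
The smallest distance is between taxon1 and taxon2.

taxon1 and taxon2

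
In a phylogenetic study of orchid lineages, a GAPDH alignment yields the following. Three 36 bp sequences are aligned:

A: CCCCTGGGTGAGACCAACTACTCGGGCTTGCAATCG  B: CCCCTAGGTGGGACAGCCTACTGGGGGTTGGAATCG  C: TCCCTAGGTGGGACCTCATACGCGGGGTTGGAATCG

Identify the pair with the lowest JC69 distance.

B and C

A–B: 8/36 differ, p = 0.222, d = 0.264.
A–C: 9/36 differ, p = 0.250, d = 0.304.
B–C: 6/36 differ, p = 0.167, d = 0.188.
The smallest distance is between B and C.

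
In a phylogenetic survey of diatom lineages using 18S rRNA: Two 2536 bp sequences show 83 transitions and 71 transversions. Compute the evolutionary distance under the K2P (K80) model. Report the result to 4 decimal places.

0.0635

P = 83/2536 ≈ 0.032729 and Q = 71/2536 ≈ 0.027997.
Under the Kimura two-parameter model, d = −½ ln(1 − 2P − Q) − ¼ ln(1 − 2Q).
1 − 2P − Q = 0.906545, giving −½ ln(0.906545) = 0.049057.
1 − 2Q = 0.944006, giving −¼ ln(0.944006) = 0.014406.
d = 0.049057 + 0.014406 = 0.063463.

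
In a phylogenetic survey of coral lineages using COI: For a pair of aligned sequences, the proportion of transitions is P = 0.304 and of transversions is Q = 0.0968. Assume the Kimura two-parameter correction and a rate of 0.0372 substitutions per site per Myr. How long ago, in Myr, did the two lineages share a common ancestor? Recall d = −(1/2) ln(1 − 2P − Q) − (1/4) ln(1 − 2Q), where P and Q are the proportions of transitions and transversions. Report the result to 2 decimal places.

8.92

Under the Kimura two-parameter model, d = −½ ln(1 − 2P − Q) − ¼ ln(1 − 2Q).
1 − 2P − Q = 0.2952, giving −½ ln(0.2952) = 0.610051.
1 − 2Q = 0.8064, giving −¼ ln(0.8064) = 0.053794.
d = 0.610051 + 0.053794 = 0.663845.
Under a molecular clock d = 2μt, so t = d/(2μ) = 0.663845 / (2 × 0.0372) = 8.92 Myr.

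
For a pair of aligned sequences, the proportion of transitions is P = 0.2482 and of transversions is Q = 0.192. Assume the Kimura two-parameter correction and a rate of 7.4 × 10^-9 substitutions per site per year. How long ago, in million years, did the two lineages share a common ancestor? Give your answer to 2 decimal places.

Under the Kimura two-parameter model, d = −½ ln(1 − 2P − Q) − ¼ ln(1 − 2Q).
1 − 2P − Q = 0.3116, giving −½ ln(0.3116) = 0.583017.
1 − 2Q = 0.616, giving −¼ ln(0.616) = 0.121127.
d = 0.583017 + 0.121127 = 0.704144.
Under a molecular clock d = 2μt, so t = d/(2μ) = 0.704144 / (2 × 7.4 × 10^-9) = 47.58 million years.

47.58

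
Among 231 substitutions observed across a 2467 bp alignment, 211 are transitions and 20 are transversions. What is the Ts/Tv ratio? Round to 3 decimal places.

R = 211/20 = 10.550.

10.550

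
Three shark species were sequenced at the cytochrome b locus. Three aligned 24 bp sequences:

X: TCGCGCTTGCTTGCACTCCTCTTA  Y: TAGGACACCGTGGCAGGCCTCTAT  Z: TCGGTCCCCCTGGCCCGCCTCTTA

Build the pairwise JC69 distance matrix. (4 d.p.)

d(X,Y) = 0.8240, d(X,Z) = 0.4408, d(Y,Z) = 0.4408

X–Y: 12/24 sites differ → p = 0.5, d = −0.75 ln(1 − 0.666667) = 0.823960 ≈ 0.8240.
X–Z: 8/24 sites differ → p ≈ 0.333333, d = −0.75 ln(1 − 0.444444) = 0.440839 ≈ 0.4408.
Y–Z: 8/24 sites differ → p ≈ 0.333333, d = −0.75 ln(1 − 0.444444) = 0.440839 ≈ 0.4408.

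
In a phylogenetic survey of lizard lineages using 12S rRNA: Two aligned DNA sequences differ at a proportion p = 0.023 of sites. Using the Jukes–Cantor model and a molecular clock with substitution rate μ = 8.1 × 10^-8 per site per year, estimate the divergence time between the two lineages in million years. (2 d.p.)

d = −(3/4) ln(1 − 4p/3) = −0.75 ln(1 − 0.030667) = −0.75 ln(0.969333)
  = −0.75 × (-0.031147) = 0.023360 substitutions/site.
Under a molecular clock d = 2μt, so t = d/(2μ) = 0.023360 / (2 × 8.1 × 10^-8) = 0.14 million years.

0.14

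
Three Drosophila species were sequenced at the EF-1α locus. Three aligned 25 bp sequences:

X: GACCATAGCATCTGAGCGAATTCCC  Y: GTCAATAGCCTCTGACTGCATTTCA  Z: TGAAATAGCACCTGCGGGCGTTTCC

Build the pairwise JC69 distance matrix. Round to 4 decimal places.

d(X,Y) = 0.4172, d(X,Z) = 0.5716, d(Y,Z) = 0.5716

X–Y: 8/25 sites differ → p = 0.32, d = −0.75 ln(1 − 0.426667) = 0.417216 ≈ 0.4172.
X–Z: 10/25 sites differ → p = 0.4, d = −0.75 ln(1 − 0.533333) = 0.571605 ≈ 0.5716.
Y–Z: 10/25 sites differ → p = 0.4, d = −0.75 ln(1 − 0.533333) = 0.571605 ≈ 0.5716.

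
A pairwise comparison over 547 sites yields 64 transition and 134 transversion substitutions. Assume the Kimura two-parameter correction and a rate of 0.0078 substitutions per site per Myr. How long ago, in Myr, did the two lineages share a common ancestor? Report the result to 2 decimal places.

31.69

P = 64/547 ≈ 0.117002 and Q = 134/547 ≈ 0.244973.
Under the Kimura two-parameter model, d = −½ ln(1 − 2P − Q) − ¼ ln(1 − 2Q).
1 − 2P − Q = 0.521023, giving −½ ln(0.521023) = 0.325981.
1 − 2Q = 0.510054, giving −¼ ln(0.510054) = 0.168310.
d = 0.325981 + 0.168310 = 0.494291.
Under a molecular clock d = 2μt, so t = d/(2μ) = 0.494291 / (2 × 0.0078) = 31.69 Myr.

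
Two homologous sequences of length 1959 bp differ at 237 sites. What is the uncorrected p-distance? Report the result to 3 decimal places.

0.121

p = 237/1959 = 0.120980… ≈ 0.121 (to 3 d.p.).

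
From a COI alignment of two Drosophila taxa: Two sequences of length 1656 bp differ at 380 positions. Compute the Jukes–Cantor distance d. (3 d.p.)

p = 380/1656 ≈ 0.229469.
d = −(3/4) ln(1 − 4p/3) = −0.75 ln(1 − 0.305959) = −0.75 ln(0.694041)
  = −0.75 × (-0.365224) = 0.273918 substitutions/site.

0.274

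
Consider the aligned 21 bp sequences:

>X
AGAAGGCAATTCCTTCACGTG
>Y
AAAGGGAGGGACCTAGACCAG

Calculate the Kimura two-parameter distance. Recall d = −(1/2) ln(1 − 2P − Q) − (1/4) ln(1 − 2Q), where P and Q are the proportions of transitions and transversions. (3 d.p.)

0.901

Of 21 sites, 4 differences are transitions and 7 are transversions, so P = 4/21 ≈ 0.190476 and Q = 7/21 ≈ 0.333333.
Under the Kimura two-parameter model, d = −½ ln(1 − 2P − Q) − ¼ ln(1 − 2Q).
1 − 2P − Q = 0.285715, giving −½ ln(0.285715) = 0.626380.
1 − 2Q = 0.333334, giving −¼ ln(0.333334) = 0.274653.
d = 0.626380 + 0.274653 = 0.901033.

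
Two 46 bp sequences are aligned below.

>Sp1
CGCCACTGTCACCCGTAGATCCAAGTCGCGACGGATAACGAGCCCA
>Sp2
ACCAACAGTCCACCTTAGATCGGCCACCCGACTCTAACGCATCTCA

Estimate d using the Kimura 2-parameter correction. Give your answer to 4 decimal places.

Of 46 sites, 2 differences are transitions and 20 are transversions, so P = 2/46 ≈ 0.043478 and Q = 20/46 ≈ 0.434783.
Under the Kimura two-parameter model, d = −½ ln(1 − 2P − Q) − ¼ ln(1 − 2Q).
1 − 2P − Q = 0.478261, giving −½ ln(0.478261) = 0.368799.
1 − 2Q = 0.130434, giving −¼ ln(0.130434) = 0.509222.
d = 0.368799 + 0.509222 = 0.878021.

0.8780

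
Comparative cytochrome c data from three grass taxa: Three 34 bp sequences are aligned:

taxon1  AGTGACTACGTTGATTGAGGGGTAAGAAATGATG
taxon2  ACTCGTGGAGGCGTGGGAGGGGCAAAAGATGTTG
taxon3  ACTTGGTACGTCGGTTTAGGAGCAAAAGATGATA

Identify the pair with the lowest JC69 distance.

taxon1–taxon2: 16/34 differ, p = 0.471, d = 0.741.
taxon1–taxon3: 12/34 differ, p = 0.353, d = 0.477.
taxon2–taxon3: 13/34 differ, p = 0.382, d = 0.535.
The smallest distance is between taxon1 and taxon3.

taxon1 and taxon3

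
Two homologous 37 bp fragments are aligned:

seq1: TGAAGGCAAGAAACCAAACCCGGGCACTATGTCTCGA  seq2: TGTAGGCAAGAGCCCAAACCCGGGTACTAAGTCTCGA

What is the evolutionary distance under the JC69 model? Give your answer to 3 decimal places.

The sequences differ at 5 of 37 sites (3, 12, 13, 25, 30), so p = 5/37 ≈ 0.135135.
d = −(3/4) ln(1 − 4p/3) = −0.75 ln(1 − 0.18018) = −0.75 ln(0.81982)
  = −0.75 × (-0.198670) = 0.149003 substitutions/site.

0.149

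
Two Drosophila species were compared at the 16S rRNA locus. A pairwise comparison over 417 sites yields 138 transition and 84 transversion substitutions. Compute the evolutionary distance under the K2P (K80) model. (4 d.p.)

1.1239

P = 138/417 ≈ 0.330935 and Q = 84/417 ≈ 0.201439.
Under the Kimura two-parameter model, d = −½ ln(1 − 2P − Q) − ¼ ln(1 − 2Q).
1 − 2P − Q = 0.136691, giving −½ ln(0.136691) = 0.995016.
1 − 2Q = 0.597122, giving −¼ ln(0.597122) = 0.128908.
d = 0.995016 + 0.128908 = 1.123924.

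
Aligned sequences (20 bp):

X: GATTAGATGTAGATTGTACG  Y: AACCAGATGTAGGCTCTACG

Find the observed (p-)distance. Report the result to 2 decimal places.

The sequences differ at 6 of 20 positions (sites 1, 3, 4, 13, 14, 16).
p = 6/20 = 0.30.

0.30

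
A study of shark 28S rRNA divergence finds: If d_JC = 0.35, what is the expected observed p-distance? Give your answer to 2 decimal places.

0.28

p = (3/4)(1 − e^(−4d/3)) = 0.75 × (1 − e^(-0.466667)) = 0.75 × (1 − 0.627089) = 0.279683.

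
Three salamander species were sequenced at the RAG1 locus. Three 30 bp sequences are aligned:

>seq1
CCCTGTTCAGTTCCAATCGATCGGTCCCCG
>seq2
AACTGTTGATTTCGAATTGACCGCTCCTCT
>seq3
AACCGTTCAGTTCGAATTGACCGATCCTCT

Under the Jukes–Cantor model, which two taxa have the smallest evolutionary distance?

seq1–seq2: 10/30 differ, p = 0.333, d = 0.441.
seq1–seq3: 9/30 differ, p = 0.300, d = 0.383.
seq2–seq3: 4/30 differ, p = 0.133, d = 0.147.
The smallest distance is between seq2 and seq3.

seq2 and seq3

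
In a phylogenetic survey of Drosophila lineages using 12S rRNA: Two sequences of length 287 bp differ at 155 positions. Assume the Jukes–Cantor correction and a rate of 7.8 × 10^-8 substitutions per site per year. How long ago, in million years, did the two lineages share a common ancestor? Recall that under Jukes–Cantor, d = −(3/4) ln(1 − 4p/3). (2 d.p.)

p = 155/287 ≈ 0.54007.
d = −(3/4) ln(1 − 4p/3) = −0.75 ln(1 − 0.720093) = −0.75 ln(0.279907)
  = −0.75 × (-1.273298) = 0.954974 substitutions/site.
Under a molecular clock d = 2μt, so t = d/(2μ) = 0.954974 / (2 × 7.8 × 10^-8) = 6.12 million years.

6.12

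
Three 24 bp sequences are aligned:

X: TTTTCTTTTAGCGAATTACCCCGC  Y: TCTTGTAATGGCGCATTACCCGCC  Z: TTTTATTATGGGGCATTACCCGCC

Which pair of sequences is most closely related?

X–Y: 8/24 differ, p = 0.333, d = 0.441.
X–Z: 7/24 differ, p = 0.292, d = 0.369.
Y–Z: 4/24 differ, p = 0.167, d = 0.188.
The smallest distance is between Y and Z.

Y and Z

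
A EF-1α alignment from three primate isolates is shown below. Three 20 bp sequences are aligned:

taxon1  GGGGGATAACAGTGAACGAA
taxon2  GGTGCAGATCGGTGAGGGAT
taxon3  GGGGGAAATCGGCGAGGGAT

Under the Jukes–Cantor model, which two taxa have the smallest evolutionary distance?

taxon2 and taxon3

taxon1–taxon2: 8/20 differ, p = 0.400, d = 0.572.
taxon1–taxon3: 7/20 differ, p = 0.350, d = 0.471.
taxon2–taxon3: 4/20 differ, p = 0.200, d = 0.233.
The smallest distance is between taxon2 and taxon3.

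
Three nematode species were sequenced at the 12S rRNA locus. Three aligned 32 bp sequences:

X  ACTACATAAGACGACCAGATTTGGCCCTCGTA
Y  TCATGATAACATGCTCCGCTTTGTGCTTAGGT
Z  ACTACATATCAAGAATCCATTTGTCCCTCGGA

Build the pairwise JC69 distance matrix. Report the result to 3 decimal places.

X–Y: 16/32 sites differ → p = 0.5, d = −0.75 ln(1 − 0.666667) = 0.823960 ≈ 0.824.
X–Z: 9/32 sites differ → p = 0.28125, d = −0.75 ln(1 − 0.375) = 0.352503 ≈ 0.353.
Y–Z: 15/32 sites differ → p = 0.46875, d = −0.75 ln(1 − 0.625) = 0.735622 ≈ 0.736.

d(X,Y) = 0.824, d(X,Z) = 0.353, d(Y,Z) = 0.736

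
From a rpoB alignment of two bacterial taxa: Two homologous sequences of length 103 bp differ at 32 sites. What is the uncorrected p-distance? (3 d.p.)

0.311

p = 32/103 = 0.310679… ≈ 0.311 (to 3 d.p.).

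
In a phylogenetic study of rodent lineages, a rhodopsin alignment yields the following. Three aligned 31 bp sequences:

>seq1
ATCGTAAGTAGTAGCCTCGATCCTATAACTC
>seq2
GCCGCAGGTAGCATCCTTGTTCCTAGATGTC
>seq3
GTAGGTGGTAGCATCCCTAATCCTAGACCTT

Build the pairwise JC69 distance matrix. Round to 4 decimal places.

seq1–seq2: 11/31 sites differ → p ≈ 0.354839, d = −0.75 ln(1 − 0.473119) = 0.480585 ≈ 0.4806.
seq1–seq3: 13/31 sites differ → p ≈ 0.419355, d = −0.75 ln(1 − 0.55914) = 0.614271 ≈ 0.6143.
seq2–seq3: 10/31 sites differ → p ≈ 0.322581, d = −0.75 ln(1 − 0.430108) = 0.421731 ≈ 0.4217.

d(seq1,seq2) = 0.4806, d(seq1,seq3) = 0.6143, d(seq2,seq3) = 0.4217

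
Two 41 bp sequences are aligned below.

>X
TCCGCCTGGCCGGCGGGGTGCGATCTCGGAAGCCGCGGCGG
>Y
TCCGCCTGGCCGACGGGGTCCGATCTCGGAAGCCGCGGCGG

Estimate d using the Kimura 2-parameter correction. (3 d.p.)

0.050

Of 41 sites, 1 differences are transitions and 1 are transversions, so P = 1/41 ≈ 0.02439 and Q = 1/41 ≈ 0.02439.
Under the Kimura two-parameter model, d = −½ ln(1 − 2P − Q) − ¼ ln(1 − 2Q).
1 − 2P − Q = 0.92683, giving −½ ln(0.92683) = 0.037993.
1 − 2Q = 0.95122, giving −¼ ln(0.95122) = 0.012502.
d = 0.037993 + 0.012502 = 0.050495.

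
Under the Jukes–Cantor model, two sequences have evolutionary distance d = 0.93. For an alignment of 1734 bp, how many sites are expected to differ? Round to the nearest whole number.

924

Invert JC69: p = (3/4)(1 − e^(−4d/3)) = 0.75 × (1 − e^(-1.24)) = 0.75 × (1 − 0.289384) = 0.532962.
Expected differing sites = pL ≈ 0.532962 × 1734 = 924.156108 ≈ 924.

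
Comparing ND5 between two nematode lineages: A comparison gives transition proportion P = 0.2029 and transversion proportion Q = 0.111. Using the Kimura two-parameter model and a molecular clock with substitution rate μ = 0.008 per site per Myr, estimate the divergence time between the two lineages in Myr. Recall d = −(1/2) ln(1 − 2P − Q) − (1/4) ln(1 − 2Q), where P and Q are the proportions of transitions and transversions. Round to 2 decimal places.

Under the Kimura two-parameter model, d = −½ ln(1 − 2P − Q) − ¼ ln(1 − 2Q).
1 − 2P − Q = 0.4832, giving −½ ln(0.4832) = 0.363662.
1 − 2Q = 0.778, giving −¼ ln(0.778) = 0.062757.
d = 0.363662 + 0.062757 = 0.426419.
Under a molecular clock d = 2μt, so t = d/(2μ) = 0.426419 / (2 × 0.008) = 26.65 Myr.

26.65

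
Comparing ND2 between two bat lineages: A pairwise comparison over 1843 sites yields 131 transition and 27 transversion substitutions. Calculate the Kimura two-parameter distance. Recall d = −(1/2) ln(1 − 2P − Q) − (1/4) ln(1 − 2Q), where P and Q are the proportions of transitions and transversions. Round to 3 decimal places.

0.093

P = 131/1843 ≈ 0.07108 and Q = 27/1843 ≈ 0.01465.
Under the Kimura two-parameter model, d = −½ ln(1 − 2P − Q) − ¼ ln(1 − 2Q).
1 − 2P − Q = 0.84319, giving −½ ln(0.84319) = 0.085281.
1 − 2Q = 0.9707, giving −¼ ln(0.9707) = 0.007434.
d = 0.085281 + 0.007434 = 0.092715.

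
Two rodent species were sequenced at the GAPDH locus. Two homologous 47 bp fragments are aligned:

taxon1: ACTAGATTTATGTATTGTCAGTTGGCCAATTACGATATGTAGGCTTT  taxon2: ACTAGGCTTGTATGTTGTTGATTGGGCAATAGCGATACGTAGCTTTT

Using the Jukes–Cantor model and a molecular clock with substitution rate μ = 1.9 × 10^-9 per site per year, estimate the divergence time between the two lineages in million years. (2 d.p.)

99.89

The sequences differ at 14 of 47 sites, so p = 14/47 ≈ 0.297872.
d = −(3/4) ln(1 − 4p/3) = −0.75 ln(1 − 0.397163) = −0.75 ln(0.602837)
  = −0.75 × (-0.506108) = 0.379581 substitutions/site.
Under a molecular clock d = 2μt, so t = d/(2μ) = 0.379581 / (2 × 1.9 × 10^-9) = 99.89 million years.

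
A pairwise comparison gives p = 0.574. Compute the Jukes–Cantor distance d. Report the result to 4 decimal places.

1.0872

d = −(3/4) ln(1 − 4p/3) = −0.75 ln(1 − 0.765333) = −0.75 ln(0.234667)
  = −0.75 × (-1.449588) = 1.087191 substitutions/site.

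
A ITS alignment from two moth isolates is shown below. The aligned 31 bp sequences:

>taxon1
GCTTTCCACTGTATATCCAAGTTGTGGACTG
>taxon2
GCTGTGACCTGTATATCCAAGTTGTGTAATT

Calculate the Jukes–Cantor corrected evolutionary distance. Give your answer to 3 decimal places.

0.269

The sequences differ at 7 of 31 sites (4, 6, 7, 8, 27, 29, 31), so p = 7/31 ≈ 0.225806.
d = −(3/4) ln(1 − 4p/3) = −0.75 ln(1 − 0.301075) = −0.75 ln(0.698925)
  = −0.75 × (-0.358212) = 0.268659 substitutions/site.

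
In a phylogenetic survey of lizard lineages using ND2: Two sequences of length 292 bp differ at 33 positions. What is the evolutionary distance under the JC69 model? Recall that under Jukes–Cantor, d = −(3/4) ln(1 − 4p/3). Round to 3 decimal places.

p = 33/292 ≈ 0.113014.
d = −(3/4) ln(1 − 4p/3) = −0.75 ln(1 − 0.150685) = −0.75 ln(0.849315)
  = −0.75 × (-0.163325) = 0.122494 substitutions/site.

0.122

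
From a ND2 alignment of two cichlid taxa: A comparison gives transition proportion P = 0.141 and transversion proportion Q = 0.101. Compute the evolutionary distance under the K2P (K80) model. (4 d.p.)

0.2979

Under the Kimura two-parameter model, d = −½ ln(1 − 2P − Q) − ¼ ln(1 − 2Q).
1 − 2P − Q = 0.617, giving −½ ln(0.617) = 0.241443.
1 − 2Q = 0.798, giving −¼ ln(0.798) = 0.056412.
d = 0.241443 + 0.056412 = 0.297855.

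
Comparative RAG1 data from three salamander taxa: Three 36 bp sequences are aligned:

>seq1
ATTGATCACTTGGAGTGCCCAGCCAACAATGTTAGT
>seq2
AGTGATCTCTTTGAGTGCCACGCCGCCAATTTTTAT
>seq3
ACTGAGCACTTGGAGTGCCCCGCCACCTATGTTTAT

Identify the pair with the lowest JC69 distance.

seq1–seq2: 10/36 differ, p = 0.278, d = 0.347.
seq1–seq3: 7/36 differ, p = 0.194, d = 0.225.
seq2–seq3: 8/36 differ, p = 0.222, d = 0.264.
The smallest distance is between seq1 and seq3.

seq1 and seq3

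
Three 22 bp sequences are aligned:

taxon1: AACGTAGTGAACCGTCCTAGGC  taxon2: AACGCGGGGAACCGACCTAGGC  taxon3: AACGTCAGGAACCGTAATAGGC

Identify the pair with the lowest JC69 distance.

taxon1–taxon2: 4/22 differ, p = 0.182, d = 0.208.
taxon1–taxon3: 5/22 differ, p = 0.227, d = 0.271.
taxon2–taxon3: 6/22 differ, p = 0.273, d = 0.339.
The smallest distance is between taxon1 and taxon2.

taxon1 and taxon2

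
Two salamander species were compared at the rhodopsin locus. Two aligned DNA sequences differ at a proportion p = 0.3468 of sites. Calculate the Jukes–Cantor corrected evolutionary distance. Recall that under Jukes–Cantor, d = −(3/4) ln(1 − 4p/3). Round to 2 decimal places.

d = −(3/4) ln(1 − 4p/3) = −0.75 ln(1 − 0.4624) = −0.75 ln(0.5376)
  = −0.75 × (-0.620640) = 0.465480 substitutions/site.

0.47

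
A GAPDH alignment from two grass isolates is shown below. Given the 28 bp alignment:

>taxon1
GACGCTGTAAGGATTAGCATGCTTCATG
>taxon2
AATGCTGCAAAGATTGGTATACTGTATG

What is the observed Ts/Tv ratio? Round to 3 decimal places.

8.000

Transitions are A↔G and C↔T; transversions are all other mismatches.
Transitions: 8. Transversions: 1.
R = 8/1 = 8.000.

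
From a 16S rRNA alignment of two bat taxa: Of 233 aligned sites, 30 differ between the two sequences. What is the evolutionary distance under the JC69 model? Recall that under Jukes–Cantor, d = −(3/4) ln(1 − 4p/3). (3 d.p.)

0.141

p = 30/233 ≈ 0.128755.
d = −(3/4) ln(1 − 4p/3) = −0.75 ln(1 − 0.171673) = −0.75 ln(0.828327)
  = −0.75 × (-0.188347) = 0.141260 substitutions/site.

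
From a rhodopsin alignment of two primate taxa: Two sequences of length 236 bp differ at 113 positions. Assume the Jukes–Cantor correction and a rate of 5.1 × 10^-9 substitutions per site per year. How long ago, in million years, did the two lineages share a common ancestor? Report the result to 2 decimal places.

p = 113/236 ≈ 0.478814.
d = −(3/4) ln(1 − 4p/3) = −0.75 ln(1 − 0.638419) = −0.75 ln(0.361581)
  = −0.75 × (-1.017269) = 0.762952 substitutions/site.
Under a molecular clock d = 2μt, so t = d/(2μ) = 0.762952 / (2 × 5.1 × 10^-9) = 74.80 million years.

74.80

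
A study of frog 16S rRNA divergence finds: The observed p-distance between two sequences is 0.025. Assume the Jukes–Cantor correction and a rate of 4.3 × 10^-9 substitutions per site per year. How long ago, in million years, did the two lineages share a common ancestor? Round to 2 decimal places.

d = −(3/4) ln(1 − 4p/3) = −0.75 ln(1 − 0.033333) = −0.75 ln(0.966667)
  = −0.75 × (-0.033901) = 0.025426 substitutions/site.
Under a molecular clock d = 2μt, so t = d/(2μ) = 0.025426 / (2 × 4.3 × 10^-9) = 2.96 million years.

2.96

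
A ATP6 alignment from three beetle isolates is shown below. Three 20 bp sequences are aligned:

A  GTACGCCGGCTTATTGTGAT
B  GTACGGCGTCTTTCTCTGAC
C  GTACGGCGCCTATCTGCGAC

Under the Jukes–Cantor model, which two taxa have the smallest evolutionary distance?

B and C

A–B: 6/20 differ, p = 0.300, d = 0.383.
A–C: 7/20 differ, p = 0.350, d = 0.471.
B–C: 4/20 differ, p = 0.200, d = 0.233.
The smallest distance is between B and C.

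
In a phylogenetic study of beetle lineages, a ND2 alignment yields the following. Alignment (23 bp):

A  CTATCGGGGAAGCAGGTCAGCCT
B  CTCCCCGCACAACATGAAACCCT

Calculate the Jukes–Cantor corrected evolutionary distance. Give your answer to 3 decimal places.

0.761

The sequences differ at 11 of 23 sites, so p = 11/23 ≈ 0.478261.
d = −(3/4) ln(1 − 4p/3) = −0.75 ln(1 − 0.637681) = −0.75 ln(0.362319)
  = −0.75 × (-1.015230) = 0.761423 substitutions/site.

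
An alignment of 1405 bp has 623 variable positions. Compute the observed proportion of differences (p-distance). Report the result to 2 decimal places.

0.44

p = 623/1405 = 0.443416… ≈ 0.44 (to 2 d.p.).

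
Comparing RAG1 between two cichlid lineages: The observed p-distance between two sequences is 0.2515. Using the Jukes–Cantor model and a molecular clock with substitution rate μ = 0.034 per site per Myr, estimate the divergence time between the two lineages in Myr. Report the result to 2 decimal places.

4.51

d = −(3/4) ln(1 − 4p/3) = −0.75 ln(1 − 0.335333) = −0.75 ln(0.664667)
  = −0.75 × (-0.408469) = 0.306352 substitutions/site.
Under a molecular clock d = 2μt, so t = d/(2μ) = 0.306352 / (2 × 0.034) = 4.51 Myr.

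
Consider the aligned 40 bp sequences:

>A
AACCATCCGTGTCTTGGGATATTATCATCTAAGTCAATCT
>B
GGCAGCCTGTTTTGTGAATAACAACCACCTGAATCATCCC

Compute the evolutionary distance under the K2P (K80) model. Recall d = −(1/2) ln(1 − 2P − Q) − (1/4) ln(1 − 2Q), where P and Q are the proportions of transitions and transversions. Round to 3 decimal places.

1.403

Of 40 sites, 15 differences are transitions and 7 are transversions, so P = 15/40 = 0.375 and Q = 7/40 = 0.175.
Under the Kimura two-parameter model, d = −½ ln(1 − 2P − Q) − ¼ ln(1 − 2Q).
1 − 2P − Q = 0.075, giving −½ ln(0.075) = 1.295134.
1 − 2Q = 0.65, giving −¼ ln(0.65) = 0.107696.
d = 1.295134 + 0.107696 = 1.402830.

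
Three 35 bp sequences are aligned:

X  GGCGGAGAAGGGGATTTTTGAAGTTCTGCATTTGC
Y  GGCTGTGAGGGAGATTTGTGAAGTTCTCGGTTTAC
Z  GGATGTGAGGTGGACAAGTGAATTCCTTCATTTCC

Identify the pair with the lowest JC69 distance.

X–Y: 9/35 differ, p = 0.257, d = 0.315.
X–Z: 13/35 differ, p = 0.371, d = 0.513.
Y–Z: 12/35 differ, p = 0.343, d = 0.458.
The smallest distance is between X and Y.

X and Y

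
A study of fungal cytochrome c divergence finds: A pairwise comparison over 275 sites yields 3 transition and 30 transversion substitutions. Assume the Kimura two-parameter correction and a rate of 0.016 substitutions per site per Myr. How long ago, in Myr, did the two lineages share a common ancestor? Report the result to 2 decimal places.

P = 3/275 ≈ 0.010909 and Q = 30/275 ≈ 0.109091.
Under the Kimura two-parameter model, d = −½ ln(1 − 2P − Q) − ¼ ln(1 − 2Q).
1 − 2P − Q = 0.869091, giving −½ ln(0.869091) = 0.070154.
1 − 2Q = 0.781818, giving −¼ ln(0.781818) = 0.061533.
d = 0.070154 + 0.061533 = 0.131687.
Under a molecular clock d = 2μt, so t = d/(2μ) = 0.131687 / (2 × 0.016) = 4.12 Myr.

4.12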